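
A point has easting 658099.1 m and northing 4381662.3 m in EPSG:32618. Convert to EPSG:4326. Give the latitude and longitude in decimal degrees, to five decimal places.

Zone 18N: λ₀ = -75°, k₀ = 0.9996, false easting 500000 m.
Meridian distance M = (N − FN)/k₀ = 4383415.7 m.
Inverse transverse Mercator on WGS84 gives φ = 39.57010021°, λ = -73.15939963°.

lat 39.57010°, lon -73.15940°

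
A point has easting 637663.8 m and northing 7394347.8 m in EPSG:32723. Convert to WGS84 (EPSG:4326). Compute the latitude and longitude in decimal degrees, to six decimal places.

lat -23.555400°, lon -43.651200°

Zone 23S: λ₀ = -45°, k₀ = 0.9996, false easting 500000 m, false northing 10000000 m.
Meridian distance M = (N − FN)/k₀ = -2606694.9 m.
Inverse transverse Mercator on WGS84 gives φ = -23.55540008°, λ = -43.65119999°.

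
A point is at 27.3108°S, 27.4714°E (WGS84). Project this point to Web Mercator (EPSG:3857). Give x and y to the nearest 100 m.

Web Mercator is spherical with R = a = 6378137 m.
x = R·λ = 6378137 × 0.479466380 = 3058102.259 m.
y = R·ln tan(π/4 + φ/2) = 6378137 × -0.495811873 = -3162356.054 m.

x 3058100 m, y -3162400 m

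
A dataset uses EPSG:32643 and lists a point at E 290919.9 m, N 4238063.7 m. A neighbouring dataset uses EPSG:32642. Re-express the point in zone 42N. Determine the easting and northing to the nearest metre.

E 815857 m, N 4241530 m

UTM 43N → geographic: φ = 38.26630030°, λ = 72.61009957°.
UTM 42N (λ₀ = 69°) forward: E = 815856.611 m, N = 4241529.538 m.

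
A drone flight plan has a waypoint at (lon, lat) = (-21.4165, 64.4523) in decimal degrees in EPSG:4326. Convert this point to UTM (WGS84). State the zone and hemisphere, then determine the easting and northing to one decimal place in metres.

Zone 27N: E 479958.1 m, N 7147482.5 m

Longitude -21.4165° lies in the 6° band [-24°, -18°), giving zone 27; latitude is north of the equator, so 27N.
Zone 27 central meridian λ₀ = 6×27 − 183 = -21°; Δλ = -0.4165°.
Transverse Mercator on WGS84 with k₀ = 0.9996 gives E = 479958.133 m, N = 7147482.496 m.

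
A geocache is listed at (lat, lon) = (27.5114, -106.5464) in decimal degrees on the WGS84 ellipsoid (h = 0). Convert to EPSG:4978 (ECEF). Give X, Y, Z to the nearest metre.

WGS84: a = 6378137 m, e² = 0.006694380; N(φ) = a/√(1−e²sin²φ) = 6382697.189 m.
X = (N+h)·cosφ·cosλ = -1612187.513 m; Y = (N+h)·cosφ·sinλ = -5426512.414 m; Z = (N(1−e²)+h)·sinφ = 2928590.749 m.

X -1612188 m, Y -5426512 m, Z 2928591 m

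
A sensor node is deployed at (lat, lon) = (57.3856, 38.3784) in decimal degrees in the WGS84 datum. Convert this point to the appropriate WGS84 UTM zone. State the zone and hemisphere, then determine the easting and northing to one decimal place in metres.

Longitude 38.3784° lies in the 6° band [36°, 42°), giving zone 37; latitude is north of the equator, so 37N.
Zone 37 central meridian λ₀ = 6×37 − 183 = 39°; Δλ = -0.6216°.
Transverse Mercator on WGS84 with k₀ = 0.9996 gives E = 462630.835 m, N = 6360481.188 m.

Zone 37N: E 462630.8 m, N 6360481.2 m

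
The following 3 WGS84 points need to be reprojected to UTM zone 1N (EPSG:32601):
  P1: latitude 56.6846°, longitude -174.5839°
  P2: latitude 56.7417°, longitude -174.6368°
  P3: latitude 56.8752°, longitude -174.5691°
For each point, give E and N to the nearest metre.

UTM zone 1N: λ₀ = -177°, k₀ = 0.9996.
P1 (56.6846°, -174.5839°) → (647994.956, 6284886.165) m.
P2 (56.7417°, -174.6368°) → (644536.185, 6291126.853) m.
P3 (56.8752°, -174.5691°) → (648148.087, 6306126.541) m.

P1: E 647995 m, N 6284886 m; P2: E 644536 m, N 6291127 m; P3: E 648148 m, N 6306127 m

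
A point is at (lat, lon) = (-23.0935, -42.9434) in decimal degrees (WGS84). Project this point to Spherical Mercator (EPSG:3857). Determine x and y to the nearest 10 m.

x -4780440 m, y -2643330 m

Web Mercator is spherical with R = a = 6378137 m.
x = R·λ = 6378137 × -0.749503722 = -4780437.421 m.
y = R·ln tan(π/4 + φ/2) = 6378137 × -0.414436034 = -2643329.804 m.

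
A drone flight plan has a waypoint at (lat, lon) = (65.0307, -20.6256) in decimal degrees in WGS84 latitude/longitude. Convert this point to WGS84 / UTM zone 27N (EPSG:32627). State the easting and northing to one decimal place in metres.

Zone 27 central meridian λ₀ = 6×27 − 183 = -21°; Δλ = +0.3744°.
Transverse Mercator on WGS84 with k₀ = 0.9996 gives E = 517635.108 m, N = 7211928.276 m.

E 517635.1 m, N 7211928.3 m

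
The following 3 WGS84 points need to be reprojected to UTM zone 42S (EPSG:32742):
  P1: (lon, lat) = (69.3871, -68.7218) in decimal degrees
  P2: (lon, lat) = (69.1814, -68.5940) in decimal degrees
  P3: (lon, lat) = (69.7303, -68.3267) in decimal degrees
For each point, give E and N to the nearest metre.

P1: E 515677 m, N 2376609 m; P2: E 507389 m, N 2390897 m; P3: E 530098 m, N 2420533 m

UTM zone 42S: λ₀ = 69°, k₀ = 0.9996.
P1 (-68.7218°, 69.3871°) → (515677.151, 2376608.553) m.
P2 (-68.5940°, 69.1814°) → (507388.566, 2390896.709) m.
P3 (-68.3267°, 69.7303°) → (530098.490, 2420532.573) m.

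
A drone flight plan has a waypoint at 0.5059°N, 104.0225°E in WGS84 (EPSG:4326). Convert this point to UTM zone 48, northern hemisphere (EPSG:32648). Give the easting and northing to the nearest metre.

Zone 48 central meridian λ₀ = 6×48 − 183 = 105°; Δλ = -0.9775°.
Transverse Mercator on WGS84 with k₀ = 0.9996 gives E = 391227.624 m, N = 55925.358 m.

E 391228 m, N 55925 m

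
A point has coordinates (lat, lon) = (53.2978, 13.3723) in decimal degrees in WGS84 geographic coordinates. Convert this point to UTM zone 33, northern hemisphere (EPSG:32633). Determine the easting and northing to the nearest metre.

E 391522 m, N 5906635 m

Zone 33 central meridian λ₀ = 6×33 − 183 = 15°; Δλ = -1.6277°.
Transverse Mercator on WGS84 with k₀ = 0.9996 gives E = 391521.703 m, N = 5906634.692 m.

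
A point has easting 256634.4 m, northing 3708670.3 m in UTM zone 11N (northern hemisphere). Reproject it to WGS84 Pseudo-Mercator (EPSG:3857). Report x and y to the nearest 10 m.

Unproject from UTM 11N (λ₀ = -117°) → φ = 33.48989966°, λ = -119.61939984°.
Web Mercator (R = 6378137 m): x = -13315970.679 m, y = 3960511.952 m.

x -13315970 m, y 3960510 m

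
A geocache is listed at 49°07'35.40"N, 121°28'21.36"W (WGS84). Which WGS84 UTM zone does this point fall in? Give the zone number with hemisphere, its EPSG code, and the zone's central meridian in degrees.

UTM zone = ⌊(λ + 180)/6⌋ + 1; -121.4726° ∈ [-126°, -120°) → zone 10.
Hemisphere: N (φ ≥ 0).
Central meridian λ₀ = 6×10 − 183 = -123°.
EPSG code: 32610.

Zone 10N (EPSG:32610), central meridian -123°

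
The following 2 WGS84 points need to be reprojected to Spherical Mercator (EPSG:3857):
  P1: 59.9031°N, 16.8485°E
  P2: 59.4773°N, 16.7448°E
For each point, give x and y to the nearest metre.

P1: x 1875566 m, y 8378196 m; P2: x 1864023 m, y 8284273 m

Web Mercator: x = R·λ, y = R·ln tan(π/4+φ/2), R = 6378137 m.
P1 (59.9031°, 16.8485°) → (1875566.441, 8378195.698) m.
P2 (59.4773°, 16.7448°) → (1864022.609, 8284272.760) m.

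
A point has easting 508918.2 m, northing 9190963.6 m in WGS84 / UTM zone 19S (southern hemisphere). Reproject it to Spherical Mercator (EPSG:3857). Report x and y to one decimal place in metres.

Unproject from UTM 19S (λ₀ = -69°) → φ = -7.31920034°, λ = -68.91920040°.
Web Mercator (R = 6378137 m): x = -7672050.294 m, y = -816994.717 m.

x -7672050.3 m, y -816994.7 m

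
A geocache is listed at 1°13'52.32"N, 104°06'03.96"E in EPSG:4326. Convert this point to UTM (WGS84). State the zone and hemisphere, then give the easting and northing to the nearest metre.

Longitude 104.1011° lies in the 6° band [102°, 108°), giving zone 48; latitude is north of the equator, so 48N.
Zone 48 central meridian λ₀ = 6×48 − 183 = 105°; Δλ = -0.8989°.
Transverse Mercator on WGS84 with k₀ = 0.9996 gives E = 399993.747 m, N = 136101.660 m.

Zone 48N: E 399994 m, N 136102 m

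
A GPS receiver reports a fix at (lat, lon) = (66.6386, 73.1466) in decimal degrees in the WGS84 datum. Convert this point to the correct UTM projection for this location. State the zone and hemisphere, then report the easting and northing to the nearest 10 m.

Longitude 73.1466° lies in the 6° band [72°, 78°), giving zone 43; latitude is north of the equator, so 43N.
Zone 43 central meridian λ₀ = 6×43 − 183 = 75°; Δλ = -1.8534°.
Transverse Mercator on WGS84 with k₀ = 0.9996 gives E = 417999.069 m, N = 7392310.863 m.

Zone 43N: E 418000 m, N 7392310 m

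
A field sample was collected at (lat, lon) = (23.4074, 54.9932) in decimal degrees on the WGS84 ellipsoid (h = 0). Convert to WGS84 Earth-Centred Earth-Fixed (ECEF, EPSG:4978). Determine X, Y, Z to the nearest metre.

X 3359623 m, Y 4796828 m, Z 2518188 m

WGS84: a = 6378137 m, e² = 0.006694380; N(φ) = a/√(1−e²sin²φ) = 6381508.958 m.
X = (N+h)·cosφ·cosλ = 3359623.354 m; Y = (N+h)·cosφ·sinλ = 4796827.625 m; Z = (N(1−e²)+h)·sinφ = 2518187.895 m.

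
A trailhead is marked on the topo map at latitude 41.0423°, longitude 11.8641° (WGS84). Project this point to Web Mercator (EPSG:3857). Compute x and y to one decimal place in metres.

x 1320705.6 m, y 5018582.9 m

Web Mercator is spherical with R = a = 6378137 m.
x = R·λ = 6378137 × 0.207067608 = 1320705.571 m.
y = R·ln tan(π/4 + φ/2) = 6378137 × 0.786841504 = 5018582.908 m.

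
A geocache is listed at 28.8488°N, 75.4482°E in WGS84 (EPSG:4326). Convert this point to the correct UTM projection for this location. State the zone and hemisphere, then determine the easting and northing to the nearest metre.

Longitude 75.4482° lies in the 6° band [72°, 78°), giving zone 43; latitude is north of the equator, so 43N.
Zone 43 central meridian λ₀ = 6×43 − 183 = 75°; Δλ = +0.4482°.
Transverse Mercator on WGS84 with k₀ = 0.9996 gives E = 543718.268 m, N = 3191316.646 m.

Zone 43N: E 543718 m, N 3191317 m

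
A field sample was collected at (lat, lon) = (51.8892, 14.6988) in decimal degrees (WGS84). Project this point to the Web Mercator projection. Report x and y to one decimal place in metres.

x 1636262.9 m, y 6780116.1 m

Web Mercator is spherical with R = a = 6378137 m.
x = R·λ = 6378137 × 0.256542456 = 1636262.931 m.
y = R·ln tan(π/4 + φ/2) = 6378137 × 1.063024537 = 6780116.134 m.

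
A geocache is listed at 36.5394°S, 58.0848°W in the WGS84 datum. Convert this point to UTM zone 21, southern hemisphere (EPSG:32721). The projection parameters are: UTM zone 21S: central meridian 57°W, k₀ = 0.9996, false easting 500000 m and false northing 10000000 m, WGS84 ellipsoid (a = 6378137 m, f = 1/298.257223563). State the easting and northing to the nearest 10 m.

E 402900 m, N 5955670 m

Zone 21 central meridian λ₀ = 6×21 − 183 = -57°; Δλ = -1.0848°.
Transverse Mercator on WGS84 with k₀ = 0.9996 gives E = 402897.987 m, N = 5955674.175 m.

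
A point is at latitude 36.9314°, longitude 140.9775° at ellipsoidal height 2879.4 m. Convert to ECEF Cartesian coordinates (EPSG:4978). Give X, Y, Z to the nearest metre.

WGS84: a = 6378137 m, e² = 0.006694380; N(φ) = a/√(1−e²sin²φ) = 6385858.587 m.
X = (N+h)·cosφ·cosλ = -3967523.165 m; Y = (N+h)·cosφ·sinλ = 3215417.460 m; Z = (N(1−e²)+h)·sinφ = 3813040.501 m.

X -3967523 m, Y 3215417 m, Z 3813041 m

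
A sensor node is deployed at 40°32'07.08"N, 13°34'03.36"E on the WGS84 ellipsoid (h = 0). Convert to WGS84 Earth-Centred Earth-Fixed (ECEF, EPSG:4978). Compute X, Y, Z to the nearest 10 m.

WGS84: a = 6378137 m, e² = 0.006694380; N(φ) = a/√(1−e²sin²φ) = 6387173.733 m.
X = (N+h)·cosφ·cosλ = 4718823.744 m; Y = (N+h)·cosφ·sinλ = 1138779.386 m; Z = (N(1−e²)+h)·sinφ = 4123339.801 m.

X 4718820 m, Y 1138780 m, Z 4123340 m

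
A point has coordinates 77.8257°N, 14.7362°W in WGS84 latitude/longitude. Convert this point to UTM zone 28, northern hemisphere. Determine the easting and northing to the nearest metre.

E 506210 m, N 8638932 m

Zone 28 central meridian λ₀ = 6×28 − 183 = -15°; Δλ = +0.2638°.
Transverse Mercator on WGS84 with k₀ = 0.9996 gives E = 506210.303 m, N = 8638931.711 m.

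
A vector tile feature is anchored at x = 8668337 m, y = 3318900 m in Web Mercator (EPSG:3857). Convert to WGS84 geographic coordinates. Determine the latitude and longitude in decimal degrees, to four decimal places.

lat 28.5532°, lon 77.8690°

R = 6378137 m. λ = x/R = 77.86899615°.
φ = 2·arctan(exp(y/R)) − 90° = 2·arctan(1.68263) − 90° = 28.55319694°.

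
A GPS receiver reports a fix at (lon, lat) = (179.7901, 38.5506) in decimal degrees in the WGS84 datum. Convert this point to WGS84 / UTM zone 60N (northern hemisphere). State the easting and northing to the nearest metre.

E 743142 m, N 4270599 m

Zone 60 central meridian λ₀ = 6×60 − 183 = 177°; Δλ = +2.7901°.
Transverse Mercator on WGS84 with k₀ = 0.9996 gives E = 743142.152 m, N = 4270599.166 m.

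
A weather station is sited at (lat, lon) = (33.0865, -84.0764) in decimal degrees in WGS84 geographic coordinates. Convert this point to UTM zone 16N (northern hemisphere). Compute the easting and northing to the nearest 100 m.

Zone 16 central meridian λ₀ = 6×16 − 183 = -87°; Δλ = +2.9236°.
Transverse Mercator on WGS84 with k₀ = 0.9996 gives E = 772891.925 m, N = 3664679.192 m.

E 772900 m, N 3664700 m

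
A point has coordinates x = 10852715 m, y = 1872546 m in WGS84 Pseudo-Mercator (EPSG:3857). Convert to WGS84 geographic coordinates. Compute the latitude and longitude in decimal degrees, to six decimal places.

lat 16.584797°, lon 97.491598°

R = 6378137 m. λ = x/R = 97.49159759°.
φ = 2·arctan(exp(y/R)) − 90° = 2·arctan(1.34123) − 90° = 16.58479690°.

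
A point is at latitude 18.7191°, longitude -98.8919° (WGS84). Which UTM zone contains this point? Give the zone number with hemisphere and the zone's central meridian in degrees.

UTM zone = ⌊(λ + 180)/6⌋ + 1; -98.8919° ∈ [-102°, -96°) → zone 14.
Hemisphere: N (φ ≥ 0).
Central meridian λ₀ = 6×14 − 183 = -99°.

Zone 14N, central meridian -99°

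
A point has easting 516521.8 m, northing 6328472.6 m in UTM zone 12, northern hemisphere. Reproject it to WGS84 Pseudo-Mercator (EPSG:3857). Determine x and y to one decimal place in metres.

x -12326106.6 m, y 7780441.8 m

Unproject from UTM 12N (λ₀ = -111°) → φ = 57.09929970°, λ = -110.72729955°.
Web Mercator (R = 6378137 m): x = -12326106.603 m, y = 7780441.811 m.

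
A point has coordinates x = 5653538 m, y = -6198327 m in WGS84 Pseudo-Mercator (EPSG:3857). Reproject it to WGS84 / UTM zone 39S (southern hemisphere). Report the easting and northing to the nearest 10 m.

E 484250 m, N 4622890 m

Web Mercator inverse (R = 6378137 m) → φ = -48.54690232°, λ = 50.78659595°.
UTM 39S forward: E = 484250.001 m, N = 4622888.964 m.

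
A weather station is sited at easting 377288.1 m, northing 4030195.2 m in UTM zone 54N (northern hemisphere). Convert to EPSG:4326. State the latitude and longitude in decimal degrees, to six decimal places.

Zone 54N: λ₀ = 141°, k₀ = 0.9996, false easting 500000 m.
Meridian distance M = (N − FN)/k₀ = 4031807.9 m.
Inverse transverse Mercator on WGS84 gives φ = 36.40910032°, λ = 139.63140023°.

lat 36.409100°, lon 139.631400°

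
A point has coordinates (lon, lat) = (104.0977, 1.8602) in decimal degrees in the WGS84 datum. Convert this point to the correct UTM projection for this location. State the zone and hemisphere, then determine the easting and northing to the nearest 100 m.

Zone 48N: E 399600 m, N 205600 m

Longitude 104.0977° lies in the 6° band [102°, 108°), giving zone 48; latitude is north of the equator, so 48N.
Zone 48 central meridian λ₀ = 6×48 − 183 = 105°; Δλ = -0.9023°.
Transverse Mercator on WGS84 with k₀ = 0.9996 gives E = 399644.992 m, N = 205634.369 m.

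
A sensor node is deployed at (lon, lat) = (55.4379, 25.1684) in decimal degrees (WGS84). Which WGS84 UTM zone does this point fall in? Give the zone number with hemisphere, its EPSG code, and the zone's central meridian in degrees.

Zone 40N (EPSG:32640), central meridian 57°

UTM zone = ⌊(λ + 180)/6⌋ + 1; 55.4379° ∈ [54°, 60°) → zone 40.
Hemisphere: N (φ ≥ 0).
Central meridian λ₀ = 6×40 − 183 = 57°.
EPSG code: 32640.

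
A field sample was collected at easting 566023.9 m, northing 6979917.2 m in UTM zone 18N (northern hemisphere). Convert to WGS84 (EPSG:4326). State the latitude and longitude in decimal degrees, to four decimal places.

Zone 18N: λ₀ = -75°, k₀ = 0.9996, false easting 500000 m.
Meridian distance M = (N − FN)/k₀ = 6982710.3 m.
Inverse transverse Mercator on WGS84 gives φ = 62.94309996°, λ = -73.69899958°.

lat 62.9431°, lon -73.6990°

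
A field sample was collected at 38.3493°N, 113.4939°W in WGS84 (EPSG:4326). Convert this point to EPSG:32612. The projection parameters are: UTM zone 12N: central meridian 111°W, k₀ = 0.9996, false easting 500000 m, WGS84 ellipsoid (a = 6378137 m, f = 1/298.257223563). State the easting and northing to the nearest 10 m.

E 282070 m, N 4247520 m

Zone 12 central meridian λ₀ = 6×12 − 183 = -111°; Δλ = -2.4939°.
Transverse Mercator on WGS84 with k₀ = 0.9996 gives E = 282068.890 m, N = 4247515.544 m.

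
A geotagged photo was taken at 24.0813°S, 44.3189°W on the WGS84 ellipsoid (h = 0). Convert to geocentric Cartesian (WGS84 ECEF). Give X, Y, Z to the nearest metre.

WGS84: a = 6378137 m, e² = 0.006694380; N(φ) = a/√(1−e²sin²φ) = 6381694.353 m.
X = (N+h)·cosφ·cosλ = 4168482.955 m; Y = (N+h)·cosφ·sinλ = -4070537.501 m; Z = (N(1−e²)+h)·sinφ = -2586507.015 m.

X 4168483 m, Y -4070538 m, Z -2586507 m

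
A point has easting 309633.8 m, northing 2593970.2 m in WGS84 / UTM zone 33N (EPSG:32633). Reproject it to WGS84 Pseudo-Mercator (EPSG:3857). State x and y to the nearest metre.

x 1462349 m, y 2685875 m

Unproject from UTM 33N (λ₀ = 15°) → φ = 23.44459980°, λ = 13.13650031°.
Web Mercator (R = 6378137 m): x = 1462348.525 m, y = 2685874.749 m.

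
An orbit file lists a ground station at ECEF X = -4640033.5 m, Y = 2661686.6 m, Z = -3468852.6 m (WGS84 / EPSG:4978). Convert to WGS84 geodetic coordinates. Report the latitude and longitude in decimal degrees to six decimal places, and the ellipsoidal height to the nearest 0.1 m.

λ = atan2(Y, X) = 150.15989964°; p = √(X²+Y²) = 5349251.0 m.
Bowring's method on WGS84 (a = 6378137 m, b = 6356752.314 m) gives φ = -33.13820000°, h = 3749.305 m.

lat -33.138200°, lon 150.159900°, h 3749.3 m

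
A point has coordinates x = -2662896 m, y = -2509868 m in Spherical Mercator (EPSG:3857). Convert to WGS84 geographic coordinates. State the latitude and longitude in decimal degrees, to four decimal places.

R = 6378137 m. λ = x/R = -23.92120177°.
φ = 2·arctan(exp(y/R)) − 90° = 2·arctan(0.67468) − 90° = -21.98619616°.

lat -21.9862°, lon -23.9212°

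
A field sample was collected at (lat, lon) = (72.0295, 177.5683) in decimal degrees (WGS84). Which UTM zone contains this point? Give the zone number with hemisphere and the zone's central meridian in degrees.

Zone 60N, central meridian 177°

UTM zone = ⌊(λ + 180)/6⌋ + 1; 177.5683° ∈ [174°, 180°) → zone 60.
Hemisphere: N (φ ≥ 0).
Central meridian λ₀ = 6×60 − 183 = 177°.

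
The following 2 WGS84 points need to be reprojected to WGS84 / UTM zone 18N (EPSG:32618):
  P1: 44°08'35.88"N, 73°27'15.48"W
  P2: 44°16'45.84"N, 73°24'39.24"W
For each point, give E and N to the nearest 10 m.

P1: E 623630 m, N 4888950 m; P2: E 626810 m, N 4904130 m

UTM zone 18N: λ₀ = -75°, k₀ = 0.9996.
P1 (44.1433°, -73.4543°) → (623626.938, 4888950.593) m.
P2 (44.2794°, -73.4109°) → (626805.713, 4904133.802) m.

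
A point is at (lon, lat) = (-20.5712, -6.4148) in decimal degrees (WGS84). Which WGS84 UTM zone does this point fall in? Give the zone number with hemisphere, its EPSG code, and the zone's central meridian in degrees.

Zone 27S (EPSG:32727), central meridian -21°

UTM zone = ⌊(λ + 180)/6⌋ + 1; -20.5712° ∈ [-24°, -18°) → zone 27.
Hemisphere: S (φ < 0).
Central meridian λ₀ = 6×27 − 183 = -21°.
EPSG code: 32727.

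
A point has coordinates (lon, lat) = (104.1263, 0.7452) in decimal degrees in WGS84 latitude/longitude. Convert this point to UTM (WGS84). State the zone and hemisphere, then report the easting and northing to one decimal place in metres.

Longitude 104.1263° lies in the 6° band [102°, 108°), giving zone 48; latitude is north of the equator, so 48N.
Zone 48 central meridian λ₀ = 6×48 − 183 = 105°; Δλ = -0.8737°.
Transverse Mercator on WGS84 with k₀ = 0.9996 gives E = 402783.441 m, N = 82376.678 m.

Zone 48N: E 402783.4 m, N 82376.7 m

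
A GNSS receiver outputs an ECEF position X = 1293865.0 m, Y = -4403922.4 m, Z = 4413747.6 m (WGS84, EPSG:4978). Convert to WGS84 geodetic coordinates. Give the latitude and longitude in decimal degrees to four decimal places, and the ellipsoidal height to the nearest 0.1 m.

λ = atan2(Y, X) = -73.62730055°; p = √(X²+Y²) = 4590056.6 m.
Bowring's method on WGS84 (a = 6378137 m, b = 6356752.314 m) gives φ = 44.07049988°, h = 35.117 m.

lat 44.0705°, lon -73.6273°, h 35.1 m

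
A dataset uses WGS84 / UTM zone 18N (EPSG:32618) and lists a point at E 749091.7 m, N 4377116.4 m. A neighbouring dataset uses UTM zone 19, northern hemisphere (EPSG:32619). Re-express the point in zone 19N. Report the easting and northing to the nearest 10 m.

E 233230 m, N 4377710 m

UTM 18N → geographic: φ = 39.50760045°, λ = -72.10280013°.
UTM 19N (λ₀ = -69°) forward: E = 233228.254 m, N = 4377705.872 m.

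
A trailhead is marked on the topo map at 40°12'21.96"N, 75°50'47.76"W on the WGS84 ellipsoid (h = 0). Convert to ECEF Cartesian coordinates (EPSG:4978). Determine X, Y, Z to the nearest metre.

X 1192755 m, Y -4729893 m, Z 4095490 m

WGS84: a = 6378137 m, e² = 0.006694380; N(φ) = a/√(1−e²sin²φ) = 6387052.157 m.
X = (N+h)·cosφ·cosλ = 1192754.583 m; Y = (N+h)·cosφ·sinλ = -4729893.246 m; Z = (N(1−e²)+h)·sinφ = 4095489.733 m.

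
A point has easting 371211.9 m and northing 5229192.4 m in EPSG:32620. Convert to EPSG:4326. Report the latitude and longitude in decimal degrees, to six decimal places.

lat 47.203600°, lon -64.700500°

Zone 20N: λ₀ = -63°, k₀ = 0.9996, false easting 500000 m.
Meridian distance M = (N − FN)/k₀ = 5231284.9 m.
Inverse transverse Mercator on WGS84 gives φ = 47.20359993°, λ = -64.70049954°.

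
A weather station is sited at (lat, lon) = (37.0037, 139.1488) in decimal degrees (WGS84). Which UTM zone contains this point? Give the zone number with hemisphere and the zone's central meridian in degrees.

Zone 54N, central meridian 141°

UTM zone = ⌊(λ + 180)/6⌋ + 1; 139.1488° ∈ [138°, 144°) → zone 54.
Hemisphere: N (φ ≥ 0).
Central meridian λ₀ = 6×54 − 183 = 141°.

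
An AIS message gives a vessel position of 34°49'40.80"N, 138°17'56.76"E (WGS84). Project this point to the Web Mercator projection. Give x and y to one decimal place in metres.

x 15395385.4 m, y 4140531.5 m

Web Mercator is spherical with R = a = 6378137 m.
x = R·λ = 6378137 × 2.413774648 = 15395385.389 m.
y = R·ln tan(π/4 + φ/2) = 6378137 × 0.649175696 = 4140531.528 m.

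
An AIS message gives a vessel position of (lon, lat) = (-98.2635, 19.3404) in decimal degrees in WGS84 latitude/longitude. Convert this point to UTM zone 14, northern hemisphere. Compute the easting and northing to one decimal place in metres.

E 577359.2 m, N 2138657.3 m

Zone 14 central meridian λ₀ = 6×14 − 183 = -99°; Δλ = +0.7365°.
Transverse Mercator on WGS84 with k₀ = 0.9996 gives E = 577359.233 m, N = 2138657.326 m.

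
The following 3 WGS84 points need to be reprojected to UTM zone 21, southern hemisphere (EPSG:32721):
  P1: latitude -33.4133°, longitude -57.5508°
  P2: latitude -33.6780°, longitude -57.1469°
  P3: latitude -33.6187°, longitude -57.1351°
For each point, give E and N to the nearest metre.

P1: E 448787 m, N 6302757 m; P2: E 486383 m, N 6273536 m; P3: E 487468 m, N 6280112 m

UTM zone 21S: λ₀ = -57°, k₀ = 0.9996.
P1 (-33.4133°, -57.5508°) → (448787.479, 6302757.4998) m.
P2 (-33.6780°, -57.1469°) → (486383.125, 6273536.129) m.
P3 (-33.6187°, -57.1351°) → (487468.335, 6280112.320) m.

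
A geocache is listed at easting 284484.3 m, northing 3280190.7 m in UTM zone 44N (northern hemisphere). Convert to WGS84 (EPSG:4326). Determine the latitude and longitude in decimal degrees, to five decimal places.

Zone 44N: λ₀ = 81°, k₀ = 0.9996, false easting 500000 m.
Meridian distance M = (N − FN)/k₀ = 3281503.3 m.
Inverse transverse Mercator on WGS84 gives φ = 29.63300044°, λ = 78.77390001°.

lat 29.63300°, lon 78.77390°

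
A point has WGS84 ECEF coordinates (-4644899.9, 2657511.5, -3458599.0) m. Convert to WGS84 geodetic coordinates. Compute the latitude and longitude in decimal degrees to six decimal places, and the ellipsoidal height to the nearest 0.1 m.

lat -33.050200°, lon 150.224600°, h -50.5 m

λ = atan2(Y, X) = 150.22460002°; p = √(X²+Y²) = 5351398.2 m.
Bowring's method on WGS84 (a = 6378137 m, b = 6356752.314 m) gives φ = -33.05019993°, h = -50.502 m.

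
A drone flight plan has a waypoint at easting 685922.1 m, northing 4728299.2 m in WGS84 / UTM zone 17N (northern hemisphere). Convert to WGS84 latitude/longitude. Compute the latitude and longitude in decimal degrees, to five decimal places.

Zone 17N: λ₀ = -81°, k₀ = 0.9996, false easting 500000 m.
Meridian distance M = (N − FN)/k₀ = 4730191.3 m.
Inverse transverse Mercator on WGS84 gives φ = 42.68469988°, λ = -78.73059950°.

lat 42.68470°, lon -78.73060°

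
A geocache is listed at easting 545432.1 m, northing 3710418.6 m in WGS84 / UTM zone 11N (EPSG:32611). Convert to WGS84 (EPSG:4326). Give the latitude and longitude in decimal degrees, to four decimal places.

Zone 11N: λ₀ = -117°, k₀ = 0.9996, false easting 500000 m.
Meridian distance M = (N − FN)/k₀ = 3711903.4 m.
Inverse transverse Mercator on WGS84 gives φ = 33.53240044°, λ = -116.51069991°.

lat 33.5324°, lon -116.5107°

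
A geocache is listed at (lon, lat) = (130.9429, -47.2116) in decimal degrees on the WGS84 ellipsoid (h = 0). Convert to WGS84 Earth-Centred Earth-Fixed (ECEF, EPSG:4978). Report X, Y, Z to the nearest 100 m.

X -2844300 m, Y 3278600 m, Z -4657800 m

WGS84: a = 6378137 m, e² = 0.006694380; N(φ) = a/√(1−e²sin²φ) = 6389665.842 m.
X = (N+h)·cosφ·cosλ = -2844327.787 m; Y = (N+h)·cosφ·sinλ = 3278618.167 m; Z = (N(1−e²)+h)·sinφ = -4657776.440 m.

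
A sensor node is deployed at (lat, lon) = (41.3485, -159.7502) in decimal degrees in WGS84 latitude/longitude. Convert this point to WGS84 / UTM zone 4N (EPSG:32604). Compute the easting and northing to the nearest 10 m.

E 437240 m, N 4577720 m

Zone 4 central meridian λ₀ = 6×4 − 183 = -159°; Δλ = -0.7502°.
Transverse Mercator on WGS84 with k₀ = 0.9996 gives E = 437240.293 m, N = 4577716.487 m.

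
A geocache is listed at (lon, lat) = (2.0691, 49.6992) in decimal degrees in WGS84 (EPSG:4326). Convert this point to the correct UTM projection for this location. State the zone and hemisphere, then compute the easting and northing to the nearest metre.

Zone 31N: E 432870 m, N 5505603 m

Longitude 2.0691° lies in the 6° band [0°, 6°), giving zone 31; latitude is north of the equator, so 31N.
Zone 31 central meridian λ₀ = 6×31 − 183 = 3°; Δλ = -0.9309°.
Transverse Mercator on WGS84 with k₀ = 0.9996 gives E = 432870.276 m, N = 5505603.179 m.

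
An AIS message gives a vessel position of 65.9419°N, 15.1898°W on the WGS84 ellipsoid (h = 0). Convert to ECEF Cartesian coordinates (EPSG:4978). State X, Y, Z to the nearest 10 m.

X 2516320 m, Y -683190 m, Z 5801310 m

WGS84: a = 6378137 m, e² = 0.006694380; N(φ) = a/√(1−e²sin²φ) = 6396012.765 m.
X = (N+h)·cosφ·cosλ = 2516321.580 m; Y = (N+h)·cosφ·sinλ = -683188.433 m; Z = (N(1−e²)+h)·sinφ = 5801309.491 m.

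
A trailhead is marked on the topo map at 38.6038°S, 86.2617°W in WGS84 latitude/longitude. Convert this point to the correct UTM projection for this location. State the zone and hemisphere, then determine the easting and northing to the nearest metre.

Zone 16S: E 564286 m, N 5726930 m

Longitude -86.2617° lies in the 6° band [-90°, -84°), giving zone 16; latitude is south of the equator, so 16S.
Zone 16 central meridian λ₀ = 6×16 − 183 = -87°; Δλ = +0.7383°.
Transverse Mercator on WGS84 with k₀ = 0.9996 gives E = 564286.091 m, N = 5726930.228 m.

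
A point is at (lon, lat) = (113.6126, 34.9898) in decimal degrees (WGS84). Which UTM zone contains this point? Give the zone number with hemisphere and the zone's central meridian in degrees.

UTM zone = ⌊(λ + 180)/6⌋ + 1; 113.6126° ∈ [108°, 114°) → zone 49.
Hemisphere: N (φ ≥ 0).
Central meridian λ₀ = 6×49 − 183 = 111°.

Zone 49N, central meridian 111°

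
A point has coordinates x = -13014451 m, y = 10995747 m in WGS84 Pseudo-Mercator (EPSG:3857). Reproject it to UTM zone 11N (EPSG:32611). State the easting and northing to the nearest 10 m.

E 503440 m, N 7740740 m

Web Mercator inverse (R = 6378137 m) → φ = 69.77460086°, λ = -116.91080248°.
UTM 11N forward: E = 503441.526 m, N = 7740740.045 m.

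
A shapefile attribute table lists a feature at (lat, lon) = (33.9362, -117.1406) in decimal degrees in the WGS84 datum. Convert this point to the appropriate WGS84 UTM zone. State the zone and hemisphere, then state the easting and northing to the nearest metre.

Longitude -117.1406° lies in the 6° band [-120°, -114°), giving zone 11; latitude is north of the equator, so 11N.
Zone 11 central meridian λ₀ = 6×11 − 183 = -117°; Δλ = -0.1406°.
Transverse Mercator on WGS84 with k₀ = 0.9996 gives E = 487006.191 m, N = 3755090.897 m.

Zone 11N: E 487006 m, N 3755091 m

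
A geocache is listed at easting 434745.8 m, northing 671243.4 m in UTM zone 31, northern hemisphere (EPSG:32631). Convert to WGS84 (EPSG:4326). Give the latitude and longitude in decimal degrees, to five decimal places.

lat 6.07240°, lon 2.41030°

Zone 31N: λ₀ = 3°, k₀ = 0.9996, false easting 500000 m.
Meridian distance M = (N − FN)/k₀ = 671512.0 m.
Inverse transverse Mercator on WGS84 gives φ = 6.07240040°, λ = 2.41030034°.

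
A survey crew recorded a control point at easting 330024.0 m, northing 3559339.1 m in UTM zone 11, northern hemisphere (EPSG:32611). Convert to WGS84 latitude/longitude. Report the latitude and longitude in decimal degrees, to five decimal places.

Zone 11N: λ₀ = -117°, k₀ = 0.9996, false easting 500000 m.
Meridian distance M = (N − FN)/k₀ = 3560763.4 m.
Inverse transverse Mercator on WGS84 gives φ = 32.15769975°, λ = -118.80250049°.

lat 32.15770°, lon -118.80250°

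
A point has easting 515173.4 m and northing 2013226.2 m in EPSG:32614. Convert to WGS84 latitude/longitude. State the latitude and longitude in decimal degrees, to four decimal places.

Zone 14N: λ₀ = -99°, k₀ = 0.9996, false easting 500000 m.
Meridian distance M = (N − FN)/k₀ = 2014031.8 m.
Inverse transverse Mercator on WGS84 gives φ = 18.20820030°, λ = -98.85649973°.

lat 18.2082°, lon -98.8565°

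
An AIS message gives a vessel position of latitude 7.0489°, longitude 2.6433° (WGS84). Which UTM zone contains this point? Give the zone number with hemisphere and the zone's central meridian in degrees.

Zone 31N, central meridian 3°

UTM zone = ⌊(λ + 180)/6⌋ + 1; 2.6433° ∈ [0°, 6°) → zone 31.
Hemisphere: N (φ ≥ 0).
Central meridian λ₀ = 6×31 − 183 = 3°.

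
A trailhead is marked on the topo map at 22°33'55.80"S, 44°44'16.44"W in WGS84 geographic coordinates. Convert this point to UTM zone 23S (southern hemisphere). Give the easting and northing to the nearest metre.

Zone 23 central meridian λ₀ = 6×23 − 183 = -45°; Δλ = +0.2621°.
Transverse Mercator on WGS84 with k₀ = 0.9996 gives E = 526945.676 m, N = 7504554.298 m.

E 526946 m, N 7504554 m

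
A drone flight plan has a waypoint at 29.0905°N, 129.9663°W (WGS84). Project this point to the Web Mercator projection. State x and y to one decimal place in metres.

x -14467782.3 m, y 3387169.7 m

Web Mercator is spherical with R = a = 6378137 m.
x = R·λ = 6378137 × -2.268339852 = -14467782.336 m.
y = R·ln tan(π/4 + φ/2) = 6378137 × 0.531059416 = 3387169.707 m.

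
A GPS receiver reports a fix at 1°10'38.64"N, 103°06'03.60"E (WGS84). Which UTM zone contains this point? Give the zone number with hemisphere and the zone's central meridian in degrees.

UTM zone = ⌊(λ + 180)/6⌋ + 1; 103.1010° ∈ [102°, 108°) → zone 48.
Hemisphere: N (φ ≥ 0).
Central meridian λ₀ = 6×48 − 183 = 105°.

Zone 48N, central meridian 105°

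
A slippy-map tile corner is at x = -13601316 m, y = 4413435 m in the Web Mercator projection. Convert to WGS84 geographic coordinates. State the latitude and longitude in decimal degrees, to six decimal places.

R = 6378137 m. λ = x/R = -122.18270047°.
φ = 2·arctan(exp(y/R)) − 90° = 2·arctan(1.99763) − 90° = 36.81560087°.

lat 36.815601°, lon -122.182700°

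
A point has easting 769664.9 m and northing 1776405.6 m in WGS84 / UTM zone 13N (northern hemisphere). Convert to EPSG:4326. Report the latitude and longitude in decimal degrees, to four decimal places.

lat 16.0527°, lon -102.4796°

Zone 13N: λ₀ = -105°, k₀ = 0.9996, false easting 500000 m.
Meridian distance M = (N − FN)/k₀ = 1777116.4 m.
Inverse transverse Mercator on WGS84 gives φ = 16.05269970°, λ = -102.47960035°.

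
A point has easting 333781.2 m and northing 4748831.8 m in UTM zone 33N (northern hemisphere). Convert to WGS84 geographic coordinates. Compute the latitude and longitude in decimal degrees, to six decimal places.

lat 42.874000°, lon 12.964900°

Zone 33N: λ₀ = 15°, k₀ = 0.9996, false easting 500000 m.
Meridian distance M = (N − FN)/k₀ = 4750732.1 m.
Inverse transverse Mercator on WGS84 gives φ = 42.87400002°, λ = 12.96490049°.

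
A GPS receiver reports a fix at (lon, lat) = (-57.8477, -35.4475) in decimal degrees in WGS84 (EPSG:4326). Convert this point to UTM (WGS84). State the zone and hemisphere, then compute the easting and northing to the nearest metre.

Zone 21S: E 423069 m, N 6076999 m

Longitude -57.8477° lies in the 6° band [-60°, -54°), giving zone 21; latitude is south of the equator, so 21S.
Zone 21 central meridian λ₀ = 6×21 − 183 = -57°; Δλ = -0.8477°.
Transverse Mercator on WGS84 with k₀ = 0.9996 gives E = 423068.540 m, N = 6076998.979 m.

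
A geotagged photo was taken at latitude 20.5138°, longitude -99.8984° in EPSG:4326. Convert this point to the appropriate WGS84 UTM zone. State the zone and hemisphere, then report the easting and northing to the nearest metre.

Longitude -99.8984° lies in the 6° band [-102°, -96°), giving zone 14; latitude is north of the equator, so 14N.
Zone 14 central meridian λ₀ = 6×14 − 183 = -99°; Δλ = -0.8984°.
Transverse Mercator on WGS84 with k₀ = 0.9996 gives E = 406328.428 m, N = 2268597.446 m.

Zone 14N: E 406328 m, N 2268597 m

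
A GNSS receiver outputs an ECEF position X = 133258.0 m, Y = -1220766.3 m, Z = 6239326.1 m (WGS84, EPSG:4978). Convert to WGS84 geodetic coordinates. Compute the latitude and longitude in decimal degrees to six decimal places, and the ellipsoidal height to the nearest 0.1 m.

lat 78.938100°, lon -83.770298°, h 1480.6 m

λ = atan2(Y, X) = -83.77029830°; p = √(X²+Y²) = 1228017.9 m.
Bowring's method on WGS84 (a = 6378137 m, b = 6356752.314 m) gives φ = 78.93809989°, h = 1480.558 m.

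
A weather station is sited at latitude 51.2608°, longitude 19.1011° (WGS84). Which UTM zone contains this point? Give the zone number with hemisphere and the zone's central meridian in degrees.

Zone 34N, central meridian 21°

UTM zone = ⌊(λ + 180)/6⌋ + 1; 19.1011° ∈ [18°, 24°) → zone 34.
Hemisphere: N (φ ≥ 0).
Central meridian λ₀ = 6×34 − 183 = 21°.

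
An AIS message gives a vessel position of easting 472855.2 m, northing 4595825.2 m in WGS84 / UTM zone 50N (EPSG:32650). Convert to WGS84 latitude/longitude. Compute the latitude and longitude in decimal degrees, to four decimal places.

lat 41.5136°, lon 116.6747°

Zone 50N: λ₀ = 117°, k₀ = 0.9996, false easting 500000 m.
Meridian distance M = (N − FN)/k₀ = 4597664.3 m.
Inverse transverse Mercator on WGS84 gives φ = 41.51360037°, λ = 116.67469971°.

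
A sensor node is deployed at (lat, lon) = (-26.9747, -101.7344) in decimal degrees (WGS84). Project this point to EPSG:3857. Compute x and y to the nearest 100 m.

Web Mercator is spherical with R = a = 6378137 m.
x = R·λ = 6378137 × -1.775600243 = -11325021.604 m.
y = R·ln tan(π/4 + φ/2) = 6378137 × -0.489219846 = -3120311.204 m.

x -11325000 m, y -3120300 m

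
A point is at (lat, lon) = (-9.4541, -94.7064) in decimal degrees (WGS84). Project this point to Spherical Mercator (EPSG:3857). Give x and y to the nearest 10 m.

x -10542670 m, y -1057230 m

Web Mercator is spherical with R = a = 6378137 m.
x = R·λ = 6378137 × -1.652938503 = -10542668.223 m.
y = R·ln tan(π/4 + φ/2) = 6378137 × -0.165759068 = -1057234.044 m.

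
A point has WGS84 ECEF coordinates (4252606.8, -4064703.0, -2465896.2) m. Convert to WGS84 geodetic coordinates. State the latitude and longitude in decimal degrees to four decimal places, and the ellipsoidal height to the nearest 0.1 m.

lat -22.8797°, lon -43.7058°, h 3718.2 m

λ = atan2(Y, X) = -43.70579985°; p = √(X²+Y²) = 5882726.8 m.
Bowring's method on WGS84 (a = 6378137 m, b = 6356752.314 m) gives φ = -22.87970041°, h = 3718.184 m.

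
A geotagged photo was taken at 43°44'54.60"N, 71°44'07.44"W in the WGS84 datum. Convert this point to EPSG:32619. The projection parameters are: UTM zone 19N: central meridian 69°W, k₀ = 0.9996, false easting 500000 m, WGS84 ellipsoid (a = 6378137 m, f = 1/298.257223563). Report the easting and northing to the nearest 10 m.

E 279760 m, N 4847580 m

Zone 19 central meridian λ₀ = 6×19 − 183 = -69°; Δλ = -2.7354°.
Transverse Mercator on WGS84 with k₀ = 0.9996 gives E = 279763.694 m, N = 4847576.673 m.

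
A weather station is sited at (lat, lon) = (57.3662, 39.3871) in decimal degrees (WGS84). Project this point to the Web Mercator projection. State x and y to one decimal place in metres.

Web Mercator is spherical with R = a = 6378137 m.
x = R·λ = 6378137 × 0.687434578 = 4384551.916 m.
y = R·ln tan(π/4 + φ/2) = 6378137 × 1.228468132 = 7835338.048 m.

x 4384551.9 m, y 7835338.0 m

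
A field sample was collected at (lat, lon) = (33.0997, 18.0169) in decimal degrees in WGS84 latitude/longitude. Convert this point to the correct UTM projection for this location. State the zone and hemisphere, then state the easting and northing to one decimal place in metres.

Longitude 18.0169° lies in the 6° band [18°, 24°), giving zone 34; latitude is north of the equator, so 34N.
Zone 34 central meridian λ₀ = 6×34 − 183 = 21°; Δλ = -2.9831°.
Transverse Mercator on WGS84 with k₀ = 0.9996 gives E = 221593.921 m, N = 3666299.849 m.

Zone 34N: E 221593.9 m, N 3666299.8 m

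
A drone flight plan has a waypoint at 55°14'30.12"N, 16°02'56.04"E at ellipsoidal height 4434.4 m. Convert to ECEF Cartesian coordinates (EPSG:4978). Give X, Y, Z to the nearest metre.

WGS84: a = 6378137 m, e² = 0.006694380; N(φ) = a/√(1−e²sin²φ) = 6392595.799 m.
X = (N+h)·cosφ·cosλ = 3504908.192 m; Y = (N+h)·cosφ·sinλ = 1008254.320 m; Z = (N(1−e²)+h)·sinφ = 5220413.603 m.

X 3504908 m, Y 1008254 m, Z 5220414 m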